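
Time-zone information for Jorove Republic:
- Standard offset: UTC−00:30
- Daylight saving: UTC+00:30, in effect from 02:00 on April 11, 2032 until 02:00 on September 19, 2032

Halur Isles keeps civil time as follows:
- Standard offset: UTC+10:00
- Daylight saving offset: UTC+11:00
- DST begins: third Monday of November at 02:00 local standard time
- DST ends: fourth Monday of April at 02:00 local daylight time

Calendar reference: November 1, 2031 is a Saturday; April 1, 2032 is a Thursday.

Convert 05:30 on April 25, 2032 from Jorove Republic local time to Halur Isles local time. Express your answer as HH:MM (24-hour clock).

April 25, 2032 lies within the daylight-saving period (11 April – 19 September), so Jorove Republic is on daylight time, UTC+00:30.
05:30 Jorove Republic − 0h30m = 05:00 UTC.
1 November 2031 is a Saturday, so the first Monday is November 3 and the third is November 17.
1 April 2032 is a Thursday, so the first Monday is April 5 and the fourth is April 26.
At the standard offset (UTC+10:00), 05:00 UTC + 10h = 15:00 Halur Isles standard time.
The standard-time date in Halur Isles, April 25, 2032, lies within the daylight-saving period (17 November 2031 – 26 April 2032), so Halur Isles is on daylight time, UTC+11:00.
05:00 UTC + 11h = 16:00 Halur Isles.

16:00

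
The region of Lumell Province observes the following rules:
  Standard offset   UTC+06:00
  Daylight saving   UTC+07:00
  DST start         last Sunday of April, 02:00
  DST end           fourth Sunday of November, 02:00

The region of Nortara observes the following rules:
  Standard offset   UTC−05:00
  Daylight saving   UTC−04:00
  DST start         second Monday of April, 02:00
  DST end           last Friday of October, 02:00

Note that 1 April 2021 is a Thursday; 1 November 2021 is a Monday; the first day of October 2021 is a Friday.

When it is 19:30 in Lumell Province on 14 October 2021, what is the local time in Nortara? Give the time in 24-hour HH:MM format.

08:30

1 April 2021 is a Thursday, so Sundays fall on 4, 11, 18, 25; the last is April 25.
1 November 2021 is a Monday, so the first Sunday is November 7 and the fourth is November 28.
Daylight saving runs 25 April – 28 November; 14 October 2021 is inside that window, so Lumell Province is at UTC+07:00.
19:30 Lumell Province − 7h = 12:30 UTC.
1 April 2021 is a Thursday, so the first Monday is April 5 and the second is April 12.
1 October 2021 is a Friday, so Fridays fall on 1, 8, 15, 22, 29; the last is October 29.
At the standard offset (UTC−05:00), 12:30 UTC − 5h = 07:30 Nortara standard time.
The standard-time date in Nortara, 14 October 2021, lies within the daylight-saving period (12 April – 29 October), so Nortara is on daylight time, UTC−04:00.
12:30 UTC − 4h = 08:30 Nortara.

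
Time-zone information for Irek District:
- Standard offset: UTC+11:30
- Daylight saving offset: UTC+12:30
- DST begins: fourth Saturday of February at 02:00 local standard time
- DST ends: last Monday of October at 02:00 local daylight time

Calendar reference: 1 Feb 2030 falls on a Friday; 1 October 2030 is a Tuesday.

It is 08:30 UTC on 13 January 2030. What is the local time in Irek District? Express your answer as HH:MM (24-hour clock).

20:00

1 February 2030 is a Friday, so the first Saturday is February 2 and the fourth is February 23.
1 October 2030 is a Tuesday, so Mondays fall on 7, 14, 21, 28; the last is October 28.
At the standard offset (UTC+11:30), 08:30 UTC + 11h30m = 20:00 Irek District standard time.
The standard-time date in Irek District, 13 January 2030, is outside the daylight-saving period (23 February – 28 October), so Irek District is on standard time, UTC+11:30.
08:30 UTC + 11h30m = 20:00 local.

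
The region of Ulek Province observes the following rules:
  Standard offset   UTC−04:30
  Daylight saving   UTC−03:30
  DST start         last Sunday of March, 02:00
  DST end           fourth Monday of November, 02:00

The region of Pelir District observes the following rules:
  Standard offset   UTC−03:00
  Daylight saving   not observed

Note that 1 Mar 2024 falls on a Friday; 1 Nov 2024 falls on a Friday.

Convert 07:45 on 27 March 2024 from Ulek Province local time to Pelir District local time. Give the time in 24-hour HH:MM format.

1 March 2024 is a Friday, so Sundays fall on 3, 10, 17, 24, 31; the last is March 31.
1 November 2024 is a Friday, so the first Monday is November 4 and the fourth is November 25.
27 March 2024 does not fall between 31 March and 25 November, so daylight saving is not in effect and Ulek Province is at UTC−04:30.
07:45 Ulek Province + 4h30m = 12:15 UTC.
Pelir District stays on UTC−03:00 all year.
12:15 UTC − 3h = 09:15 Pelir District.

09:15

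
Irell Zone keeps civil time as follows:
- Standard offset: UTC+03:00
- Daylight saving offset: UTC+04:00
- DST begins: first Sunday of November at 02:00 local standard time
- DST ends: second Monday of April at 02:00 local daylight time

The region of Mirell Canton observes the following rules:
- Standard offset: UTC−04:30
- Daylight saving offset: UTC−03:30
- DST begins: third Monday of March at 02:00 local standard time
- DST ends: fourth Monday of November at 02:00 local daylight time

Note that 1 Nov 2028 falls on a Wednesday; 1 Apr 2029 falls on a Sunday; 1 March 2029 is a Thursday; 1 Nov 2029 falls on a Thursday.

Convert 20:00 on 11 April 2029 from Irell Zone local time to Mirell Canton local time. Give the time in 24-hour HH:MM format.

1 November 2028 is a Wednesday, so the first Sunday is November 5.
1 April 2029 is a Sunday, so the first Monday is April 2 and the second is April 9.
11 April 2029 is outside the daylight-saving period (5 November 2028 – 9 April 2029), so Irell Zone is on standard time, UTC+03:00.
20:00 Irell Zone − 3h = 17:00 UTC.
1 March 2029 is a Thursday, so the first Monday is March 5 and the third is March 19.
1 November 2029 is a Thursday, so the first Monday is November 5 and the fourth is November 26.
At the standard offset (UTC−04:30), 17:00 UTC − 4h30m = 12:30 Mirell Canton standard time.
The standard-time date in Mirell Canton, 11 April 2029, falls between 19 March and 26 November, so daylight saving is in effect and Mirell Canton is at UTC−03:30.
17:00 UTC − 3h30m = 13:30 Mirell Canton.

13:30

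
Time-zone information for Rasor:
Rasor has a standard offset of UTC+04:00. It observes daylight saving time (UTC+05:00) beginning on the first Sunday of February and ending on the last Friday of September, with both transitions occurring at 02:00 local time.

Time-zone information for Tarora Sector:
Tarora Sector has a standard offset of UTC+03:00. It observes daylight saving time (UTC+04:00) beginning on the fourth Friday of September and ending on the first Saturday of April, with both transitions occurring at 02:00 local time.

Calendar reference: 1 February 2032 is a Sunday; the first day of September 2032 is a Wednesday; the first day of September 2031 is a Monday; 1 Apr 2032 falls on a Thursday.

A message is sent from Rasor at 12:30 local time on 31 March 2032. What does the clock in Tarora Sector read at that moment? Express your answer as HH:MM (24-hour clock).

1 February 2032 is a Sunday, so the first Sunday is February 1.
1 September 2032 is a Wednesday, so Fridays fall on 3, 10, 17, 24; the last is September 24.
Daylight saving runs 1 February – 24 September; 31 March 2032 is inside that window, so Rasor is at UTC+05:00.
12:30 Rasor − 5h = 07:30 UTC.
1 September 2031 is a Monday, so the first Friday is September 5 and the fourth is September 26.
1 April 2032 is a Thursday, so the first Saturday is April 3.
At the standard offset (UTC+03:00), 07:30 UTC + 3h = 10:30 Tarora Sector standard time.
The standard-time date in Tarora Sector, 31 March 2032, lies within the daylight-saving period (26 September 2031 – 3 April 2032), so Tarora Sector is on daylight time, UTC+04:00.
07:30 UTC + 4h = 11:30 Tarora Sector.

11:30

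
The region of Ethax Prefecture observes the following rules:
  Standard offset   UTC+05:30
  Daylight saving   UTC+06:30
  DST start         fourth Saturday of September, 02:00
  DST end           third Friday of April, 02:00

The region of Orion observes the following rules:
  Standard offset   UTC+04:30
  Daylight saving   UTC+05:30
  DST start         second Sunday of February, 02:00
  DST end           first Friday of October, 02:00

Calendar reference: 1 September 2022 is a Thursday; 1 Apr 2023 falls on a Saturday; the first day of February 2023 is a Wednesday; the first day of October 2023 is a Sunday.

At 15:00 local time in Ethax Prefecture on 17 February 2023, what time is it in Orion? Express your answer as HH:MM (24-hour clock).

14:00

1 September 2022 is a Thursday, so the first Saturday is September 3 and the fourth is September 24.
1 April 2023 is a Saturday, so the first Friday is April 7 and the third is April 21.
17 February 2023 falls between 24 September 2022 and 21 April 2023, so daylight saving is in effect and Ethax Prefecture is at UTC+06:30.
15:00 Ethax Prefecture − 6h30m = 08:30 UTC.
1 February 2023 is a Wednesday, so the first Sunday is February 5 and the second is February 12.
1 October 2023 is a Sunday, so the first Friday is October 6.
At the standard offset (UTC+04:30), 08:30 UTC + 4h30m = 13:00 Orion standard time.
The standard-time date in Orion, 17 February 2023, lies within the daylight-saving period (12 February – 6 October), so Orion is on daylight time, UTC+05:30.
08:30 UTC + 5h30m = 14:00 Orion.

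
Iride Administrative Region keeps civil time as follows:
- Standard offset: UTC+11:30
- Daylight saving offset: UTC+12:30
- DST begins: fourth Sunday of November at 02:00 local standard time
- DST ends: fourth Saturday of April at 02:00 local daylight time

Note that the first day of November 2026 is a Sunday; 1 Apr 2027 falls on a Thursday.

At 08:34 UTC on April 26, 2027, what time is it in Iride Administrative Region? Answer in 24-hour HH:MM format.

1 November 2026 is a Sunday, so the first Sunday is November 1 and the fourth is November 22.
1 April 2027 is a Thursday, so the first Saturday is April 3 and the fourth is April 24.
At the standard offset (UTC+11:30), 08:34 UTC + 11h30m = 20:04 Iride Administrative Region standard time.
The standard-time date in Iride Administrative Region, April 26, 2027, is outside the daylight-saving period (22 November 2026 – 24 April 2027), so Iride Administrative Region is on standard time, UTC+11:30.
08:34 UTC + 11h30m = 20:04 local.

20:04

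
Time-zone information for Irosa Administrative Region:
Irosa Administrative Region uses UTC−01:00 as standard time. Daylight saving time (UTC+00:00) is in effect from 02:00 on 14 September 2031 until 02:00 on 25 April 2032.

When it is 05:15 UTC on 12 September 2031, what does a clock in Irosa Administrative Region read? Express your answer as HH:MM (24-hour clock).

At the standard offset (UTC−01:00), 05:15 UTC − 1h = 04:15 Irosa Administrative Region standard time.
The standard-time date in Irosa Administrative Region, 12 September 2031, is outside the daylight-saving period (14 September 2031 – 25 April 2032), so Irosa Administrative Region is on standard time, UTC−01:00.
05:15 UTC − 1h = 04:15 local.

04:15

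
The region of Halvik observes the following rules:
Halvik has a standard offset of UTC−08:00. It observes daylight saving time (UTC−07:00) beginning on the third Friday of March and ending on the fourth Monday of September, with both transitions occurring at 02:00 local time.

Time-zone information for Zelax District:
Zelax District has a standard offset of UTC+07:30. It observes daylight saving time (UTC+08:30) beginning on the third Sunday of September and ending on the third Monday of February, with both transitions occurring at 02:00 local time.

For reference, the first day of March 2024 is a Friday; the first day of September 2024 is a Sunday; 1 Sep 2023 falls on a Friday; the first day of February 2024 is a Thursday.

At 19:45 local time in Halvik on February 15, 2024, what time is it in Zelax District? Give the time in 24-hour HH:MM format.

1 March 2024 is a Friday, so the first Friday is March 1 and the third is March 15.
1 September 2024 is a Sunday, so the first Monday is September 2 and the fourth is September 23.
Daylight saving runs 15 March – 23 September; February 15, 2024 is outside that window, so Halvik is on standard time at UTC−08:00.
19:45 Halvik + 8h = 03:45 UTC (rolling into the next day, 16 February 2024).
1 September 2023 is a Friday, so the first Sunday is September 3 and the third is September 17.
1 February 2024 is a Thursday, so the first Monday is February 5 and the third is February 19.
At the standard offset (UTC+07:30), 03:45 UTC + 7h30m = 11:15 Zelax District standard time.
The standard-time date in Zelax District, February 16, 2024, falls between 17 September 2023 and 19 February 2024, so daylight saving is in effect and Zelax District is at UTC+08:30.
03:45 UTC + 8h30m = 12:15 Zelax District.

12:15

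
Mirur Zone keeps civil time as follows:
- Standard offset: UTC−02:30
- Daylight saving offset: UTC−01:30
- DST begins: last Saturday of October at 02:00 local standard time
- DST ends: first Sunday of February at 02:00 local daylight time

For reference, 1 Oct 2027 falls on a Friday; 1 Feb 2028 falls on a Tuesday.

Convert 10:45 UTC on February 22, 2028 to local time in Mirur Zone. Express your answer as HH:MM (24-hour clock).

1 October 2027 is a Friday, so Saturdays fall on 2, 9, 16, 23, 30; the last is October 30.
1 February 2028 is a Tuesday, so the first Sunday is February 6.
At the standard offset (UTC−02:30), 10:45 UTC − 2h30m = 08:15 Mirur Zone standard time.
Daylight saving runs 30 October 2027 – 6 February 2028; the standard-time date in Mirur Zone, February 22, 2028, is outside that window, so Mirur Zone is on standard time at UTC−02:30.
10:45 UTC − 2h30m = 08:15 local.

08:15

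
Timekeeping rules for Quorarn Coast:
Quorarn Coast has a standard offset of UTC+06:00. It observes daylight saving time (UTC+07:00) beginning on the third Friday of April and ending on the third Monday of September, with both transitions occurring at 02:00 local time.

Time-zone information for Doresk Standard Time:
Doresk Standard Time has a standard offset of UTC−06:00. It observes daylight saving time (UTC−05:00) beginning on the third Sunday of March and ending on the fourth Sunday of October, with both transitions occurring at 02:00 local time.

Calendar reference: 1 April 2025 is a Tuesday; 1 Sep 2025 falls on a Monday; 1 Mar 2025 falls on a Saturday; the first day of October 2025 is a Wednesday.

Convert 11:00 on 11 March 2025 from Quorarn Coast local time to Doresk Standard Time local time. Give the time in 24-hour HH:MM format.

1 April 2025 is a Tuesday, so the first Friday is April 4 and the third is April 18.
1 September 2025 is a Monday, so the first Monday is September 1 and the third is September 15.
11 March 2025 is outside the daylight-saving period (18 April – 15 September), so Quorarn Coast is on standard time, UTC+06:00.
11:00 Quorarn Coast − 6h = 05:00 UTC.
1 March 2025 is a Saturday, so the first Sunday is March 2 and the third is March 16.
1 October 2025 is a Wednesday, so the first Sunday is October 5 and the fourth is October 26.
At the standard offset (UTC−06:00), 05:00 UTC − 6h = 23:00 Doresk Standard Time standard time (rolling into the previous day, 10 March 2025).
The standard-time date in Doresk Standard Time, 10 March 2025, is outside the daylight-saving period (16 March – 26 October), so Doresk Standard Time is on standard time, UTC−06:00.
05:00 UTC − 6h = 23:00 Doresk Standard Time (rolling into the previous day, 10 March 2025).

23:00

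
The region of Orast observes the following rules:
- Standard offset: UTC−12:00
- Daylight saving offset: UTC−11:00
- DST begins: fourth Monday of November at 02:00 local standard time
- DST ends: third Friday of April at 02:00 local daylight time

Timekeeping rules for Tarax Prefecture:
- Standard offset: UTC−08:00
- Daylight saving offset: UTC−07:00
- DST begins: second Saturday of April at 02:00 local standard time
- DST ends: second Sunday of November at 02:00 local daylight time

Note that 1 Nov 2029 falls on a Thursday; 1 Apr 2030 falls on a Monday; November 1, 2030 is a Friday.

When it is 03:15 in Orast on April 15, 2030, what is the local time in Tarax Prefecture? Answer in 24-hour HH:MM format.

1 November 2029 is a Thursday, so the first Monday is November 5 and the fourth is November 26.
1 April 2030 is a Monday, so the first Friday is April 5 and the third is April 19.
April 15, 2030 falls between 26 November 2029 and 19 April 2030, so daylight saving is in effect and Orast is at UTC−11:00.
03:15 Orast + 11h = 14:15 UTC.
1 April 2030 is a Monday, so the first Saturday is April 6 and the second is April 13.
1 November 2030 is a Friday, so the first Sunday is November 3 and the second is November 10.
At the standard offset (UTC−08:00), 14:15 UTC − 8h = 06:15 Tarax Prefecture standard time.
Daylight saving runs 13 April – 10 November; the standard-time date in Tarax Prefecture, April 15, 2030, is inside that window, so Tarax Prefecture is at UTC−07:00.
14:15 UTC − 7h = 07:15 Tarax Prefecture.

07:15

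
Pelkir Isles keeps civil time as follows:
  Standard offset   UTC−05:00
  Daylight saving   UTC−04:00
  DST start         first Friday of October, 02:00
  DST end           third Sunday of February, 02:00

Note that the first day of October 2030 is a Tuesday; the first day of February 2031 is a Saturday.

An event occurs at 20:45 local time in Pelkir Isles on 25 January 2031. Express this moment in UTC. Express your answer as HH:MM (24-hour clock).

00:45

1 October 2030 is a Tuesday, so the first Friday is October 4.
1 February 2031 is a Saturday, so the first Sunday is February 2 and the third is February 16.
25 January 2031 lies within the daylight-saving period (4 October 2030 – 16 February 2031), so Pelkir Isles is on daylight time, UTC−04:00.
20:45 local + 4h = 00:45 UTC (rolling into the next day, 26 January 2031).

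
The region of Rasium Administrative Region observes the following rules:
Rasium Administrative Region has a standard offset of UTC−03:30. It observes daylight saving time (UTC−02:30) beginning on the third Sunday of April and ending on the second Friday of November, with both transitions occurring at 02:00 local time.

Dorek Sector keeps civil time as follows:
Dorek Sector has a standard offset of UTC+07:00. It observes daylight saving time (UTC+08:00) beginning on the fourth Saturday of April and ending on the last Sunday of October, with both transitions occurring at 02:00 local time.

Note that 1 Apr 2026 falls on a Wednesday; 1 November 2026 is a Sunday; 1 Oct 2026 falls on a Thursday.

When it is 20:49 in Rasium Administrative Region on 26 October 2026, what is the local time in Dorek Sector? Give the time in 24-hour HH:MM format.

06:19

1 April 2026 is a Wednesday, so the first Sunday is April 5 and the third is April 19.
1 November 2026 is a Sunday, so the first Friday is November 6 and the second is November 13.
26 October 2026 lies within the daylight-saving period (19 April – 13 November), so Rasium Administrative Region is on daylight time, UTC−02:30.
20:49 Rasium Administrative Region + 2h30m = 23:19 UTC.
1 April 2026 is a Wednesday, so the first Saturday is April 4 and the fourth is April 25.
1 October 2026 is a Thursday, so Sundays fall on 4, 11, 18, 25; the last is October 25.
At the standard offset (UTC+07:00), 23:19 UTC + 7h = 06:19 Dorek Sector standard time (rolling into the next day, 27 October 2026).
Daylight saving runs 25 April – 25 October; the standard-time date in Dorek Sector, 27 October 2026, is outside that window, so Dorek Sector is on standard time at UTC+07:00.
23:19 UTC + 7h = 06:19 Dorek Sector (rolling into the next day, 27 October 2026).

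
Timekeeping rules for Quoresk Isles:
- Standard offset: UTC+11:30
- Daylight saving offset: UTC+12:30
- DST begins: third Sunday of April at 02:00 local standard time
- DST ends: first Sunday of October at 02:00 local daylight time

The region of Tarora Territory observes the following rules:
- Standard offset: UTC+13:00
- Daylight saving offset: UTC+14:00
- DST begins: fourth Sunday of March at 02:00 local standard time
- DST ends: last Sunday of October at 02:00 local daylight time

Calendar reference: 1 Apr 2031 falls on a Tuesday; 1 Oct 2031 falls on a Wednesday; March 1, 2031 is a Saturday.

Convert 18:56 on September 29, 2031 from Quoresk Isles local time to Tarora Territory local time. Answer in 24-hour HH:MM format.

20:26

1 April 2031 is a Tuesday, so the first Sunday is April 6 and the third is April 20.
1 October 2031 is a Wednesday, so the first Sunday is October 5.
September 29, 2031 lies within the daylight-saving period (20 April – 5 October), so Quoresk Isles is on daylight time, UTC+12:30.
18:56 Quoresk Isles − 12h30m = 06:26 UTC.
1 March 2031 is a Saturday, so the first Sunday is March 2 and the fourth is March 23.
1 October 2031 is a Wednesday, so Sundays fall on 5, 12, 19, 26; the last is October 26.
At the standard offset (UTC+13:00), 06:26 UTC + 13h = 19:26 Tarora Territory standard time.
The standard-time date in Tarora Territory, September 29, 2031, lies within the daylight-saving period (23 March – 26 October), so Tarora Territory is on daylight time, UTC+14:00.
06:26 UTC + 14h = 20:26 Tarora Territory.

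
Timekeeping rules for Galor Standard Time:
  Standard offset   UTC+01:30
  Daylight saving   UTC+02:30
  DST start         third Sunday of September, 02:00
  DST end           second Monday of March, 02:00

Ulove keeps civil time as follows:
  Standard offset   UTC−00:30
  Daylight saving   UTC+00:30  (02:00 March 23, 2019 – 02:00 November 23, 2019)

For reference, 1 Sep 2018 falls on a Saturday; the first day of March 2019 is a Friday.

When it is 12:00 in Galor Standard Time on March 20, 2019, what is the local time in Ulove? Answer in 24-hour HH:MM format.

10:00

1 September 2018 is a Saturday, so the first Sunday is September 2 and the third is September 16.
1 March 2019 is a Friday, so the first Monday is March 4 and the second is March 11.
March 20, 2019 is outside the daylight-saving period (16 September 2018 – 11 March 2019), so Galor Standard Time is on standard time, UTC+01:30.
12:00 Galor Standard Time − 1h30m = 10:30 UTC.
At the standard offset (UTC−00:30), 10:30 UTC − 0h30m = 10:00 Ulove standard time.
Daylight saving runs 23 March – 23 November; the standard-time date in Ulove, March 20, 2019, is outside that window, so Ulove is on standard time at UTC−00:30.
10:30 UTC − 0h30m = 10:00 Ulove.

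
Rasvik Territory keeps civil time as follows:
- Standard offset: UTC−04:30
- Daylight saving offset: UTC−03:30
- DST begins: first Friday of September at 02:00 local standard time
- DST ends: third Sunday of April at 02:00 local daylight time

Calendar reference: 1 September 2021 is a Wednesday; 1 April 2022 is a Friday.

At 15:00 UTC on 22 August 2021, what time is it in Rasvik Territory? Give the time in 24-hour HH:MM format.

10:30

1 September 2021 is a Wednesday, so the first Friday is September 3.
1 April 2022 is a Friday, so the first Sunday is April 3 and the third is April 17.
At the standard offset (UTC−04:30), 15:00 UTC − 4h30m = 10:30 Rasvik Territory standard time.
Daylight saving runs 3 September 2021 – 17 April 2022; the standard-time date in Rasvik Territory, 22 August 2021, is outside that window, so Rasvik Territory is on standard time at UTC−04:30.
15:00 UTC − 4h30m = 10:30 local.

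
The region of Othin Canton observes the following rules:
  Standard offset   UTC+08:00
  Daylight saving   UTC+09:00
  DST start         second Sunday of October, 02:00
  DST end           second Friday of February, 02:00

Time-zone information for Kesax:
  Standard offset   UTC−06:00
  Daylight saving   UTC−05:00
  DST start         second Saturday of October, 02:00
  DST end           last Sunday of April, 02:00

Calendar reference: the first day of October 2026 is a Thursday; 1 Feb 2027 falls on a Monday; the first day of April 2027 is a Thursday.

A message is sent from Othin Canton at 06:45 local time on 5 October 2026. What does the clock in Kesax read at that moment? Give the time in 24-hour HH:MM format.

16:45

1 October 2026 is a Thursday, so the first Sunday is October 4 and the second is October 11.
1 February 2027 is a Monday, so the first Friday is February 5 and the second is February 12.
5 October 2026 does not fall between 11 October 2026 and 12 February 2027, so daylight saving is not in effect and Othin Canton is at UTC+08:00.
06:45 Othin Canton − 8h = 22:45 UTC (rolling into the previous day, 4 October 2026).
1 October 2026 is a Thursday, so the first Saturday is October 3 and the second is October 10.
1 April 2027 is a Thursday, so Sundays fall on 4, 11, 18, 25; the last is April 25.
At the standard offset (UTC−06:00), 22:45 UTC − 6h = 16:45 Kesax standard time.
Daylight saving runs 10 October 2026 – 25 April 2027; the standard-time date in Kesax, 4 October 2026, is outside that window, so Kesax is on standard time at UTC−06:00.
22:45 UTC − 6h = 16:45 Kesax.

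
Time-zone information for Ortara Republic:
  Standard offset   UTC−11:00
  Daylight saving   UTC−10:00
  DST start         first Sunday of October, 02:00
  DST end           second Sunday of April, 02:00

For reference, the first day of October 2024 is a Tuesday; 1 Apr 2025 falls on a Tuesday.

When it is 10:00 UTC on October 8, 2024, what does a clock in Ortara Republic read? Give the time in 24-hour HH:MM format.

1 October 2024 is a Tuesday, so the first Sunday is October 6.
1 April 2025 is a Tuesday, so the first Sunday is April 6 and the second is April 13.
At the standard offset (UTC−11:00), 10:00 UTC − 11h = 23:00 Ortara Republic standard time (rolling into the previous day, 7 October 2024).
The standard-time date in Ortara Republic, October 7, 2024, lies within the daylight-saving period (6 October 2024 – 13 April 2025), so Ortara Republic is on daylight time, UTC−10:00.
10:00 UTC − 10h = 00:00 local.

00:00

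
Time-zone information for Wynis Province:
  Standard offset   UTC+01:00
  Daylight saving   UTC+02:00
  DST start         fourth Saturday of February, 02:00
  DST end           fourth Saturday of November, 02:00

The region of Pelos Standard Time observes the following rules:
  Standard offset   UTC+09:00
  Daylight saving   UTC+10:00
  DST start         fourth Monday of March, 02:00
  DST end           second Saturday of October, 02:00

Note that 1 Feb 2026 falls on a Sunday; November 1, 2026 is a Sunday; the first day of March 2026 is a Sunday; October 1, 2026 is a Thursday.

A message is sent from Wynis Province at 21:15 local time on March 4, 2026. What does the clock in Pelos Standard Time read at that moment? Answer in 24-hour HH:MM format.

04:15

1 February 2026 is a Sunday, so the first Saturday is February 7 and the fourth is February 28.
1 November 2026 is a Sunday, so the first Saturday is November 7 and the fourth is November 28.
March 4, 2026 lies within the daylight-saving period (28 February – 28 November), so Wynis Province is on daylight time, UTC+02:00.
21:15 Wynis Province − 2h = 19:15 UTC.
1 March 2026 is a Sunday, so the first Monday is March 2 and the fourth is March 23.
1 October 2026 is a Thursday, so the first Saturday is October 3 and the second is October 10.
At the standard offset (UTC+09:00), 19:15 UTC + 9h = 04:15 Pelos Standard Time standard time (rolling into the next day, 5 March 2026).
The standard-time date in Pelos Standard Time, March 5, 2026, is outside the daylight-saving period (23 March – 10 October), so Pelos Standard Time is on standard time, UTC+09:00.
19:15 UTC + 9h = 04:15 Pelos Standard Time (rolling into the next day, 5 March 2026).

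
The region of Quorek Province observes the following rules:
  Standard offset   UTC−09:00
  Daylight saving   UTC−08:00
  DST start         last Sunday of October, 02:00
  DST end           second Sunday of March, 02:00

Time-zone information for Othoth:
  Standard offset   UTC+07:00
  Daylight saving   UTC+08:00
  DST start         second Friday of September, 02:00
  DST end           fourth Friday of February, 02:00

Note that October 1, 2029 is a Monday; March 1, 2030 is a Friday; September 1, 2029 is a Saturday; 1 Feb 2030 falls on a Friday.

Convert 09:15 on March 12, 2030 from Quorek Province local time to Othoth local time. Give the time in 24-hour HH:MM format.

1 October 2029 is a Monday, so Sundays fall on 7, 14, 21, 28; the last is October 28.
1 March 2030 is a Friday, so the first Sunday is March 3 and the second is March 10.
March 12, 2030 is outside the daylight-saving period (28 October 2029 – 10 March 2030), so Quorek Province is on standard time, UTC−09:00.
09:15 Quorek Province + 9h = 18:15 UTC.
1 September 2029 is a Saturday, so the first Friday is September 7 and the second is September 14.
1 February 2030 is a Friday, so the first Friday is February 1 and the fourth is February 22.
At the standard offset (UTC+07:00), 18:15 UTC + 7h = 01:15 Othoth standard time (rolling into the next day, 13 March 2030).
The standard-time date in Othoth, March 13, 2030, does not fall between 14 September 2029 and 22 February 2030, so daylight saving is not in effect and Othoth is at UTC+07:00.
18:15 UTC + 7h = 01:15 Othoth (rolling into the next day, 13 March 2030).

01:15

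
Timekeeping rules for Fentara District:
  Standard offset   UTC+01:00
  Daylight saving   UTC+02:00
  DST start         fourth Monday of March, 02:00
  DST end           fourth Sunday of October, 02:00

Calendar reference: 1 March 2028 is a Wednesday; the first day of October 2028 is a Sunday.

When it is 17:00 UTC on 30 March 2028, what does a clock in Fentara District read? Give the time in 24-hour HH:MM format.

19:00

1 March 2028 is a Wednesday, so the first Monday is March 6 and the fourth is March 27.
1 October 2028 is a Sunday, so the first Sunday is October 1 and the fourth is October 22.
At the standard offset (UTC+01:00), 17:00 UTC + 1h = 18:00 Fentara District standard time.
The standard-time date in Fentara District, 30 March 2028, falls between 27 March and 22 October, so daylight saving is in effect and Fentara District is at UTC+02:00.
17:00 UTC + 2h = 19:00 local.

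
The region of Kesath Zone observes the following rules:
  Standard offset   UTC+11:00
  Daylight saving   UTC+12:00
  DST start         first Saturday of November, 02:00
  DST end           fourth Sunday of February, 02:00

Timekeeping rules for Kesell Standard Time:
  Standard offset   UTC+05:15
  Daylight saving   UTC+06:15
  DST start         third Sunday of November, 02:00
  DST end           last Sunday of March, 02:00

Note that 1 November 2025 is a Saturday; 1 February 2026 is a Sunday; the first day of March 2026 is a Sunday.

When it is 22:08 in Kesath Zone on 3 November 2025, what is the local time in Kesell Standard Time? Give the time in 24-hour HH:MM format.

1 November 2025 is a Saturday, so the first Saturday is November 1.
1 February 2026 is a Sunday, so the first Sunday is February 1 and the fourth is February 22.
3 November 2025 lies within the daylight-saving period (1 November 2025 – 22 February 2026), so Kesath Zone is on daylight time, UTC+12:00.
22:08 Kesath Zone − 12h = 10:08 UTC.
1 November 2025 is a Saturday, so the first Sunday is November 2 and the third is November 16.
1 March 2026 is a Sunday, so Sundays fall on 1, 8, 15, 22, 29; the last is March 29.
At the standard offset (UTC+05:15), 10:08 UTC + 5h15m = 15:23 Kesell Standard Time standard time.
Daylight saving runs 16 November 2025 – 29 March 2026; the standard-time date in Kesell Standard Time, 3 November 2025, is outside that window, so Kesell Standard Time is on standard time at UTC+05:15.
10:08 UTC + 5h15m = 15:23 Kesell Standard Time.

15:23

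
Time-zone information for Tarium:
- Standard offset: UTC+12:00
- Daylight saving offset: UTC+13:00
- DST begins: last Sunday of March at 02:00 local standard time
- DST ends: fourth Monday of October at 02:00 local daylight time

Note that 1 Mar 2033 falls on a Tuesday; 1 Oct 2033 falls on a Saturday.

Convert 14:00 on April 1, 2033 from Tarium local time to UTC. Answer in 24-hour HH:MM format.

01:00

1 March 2033 is a Tuesday, so Sundays fall on 6, 13, 20, 27; the last is March 27.
1 October 2033 is a Saturday, so the first Monday is October 3 and the fourth is October 24.
April 1, 2033 falls between 27 March and 24 October, so daylight saving is in effect and Tarium is at UTC+13:00.
14:00 local − 13h = 01:00 UTC.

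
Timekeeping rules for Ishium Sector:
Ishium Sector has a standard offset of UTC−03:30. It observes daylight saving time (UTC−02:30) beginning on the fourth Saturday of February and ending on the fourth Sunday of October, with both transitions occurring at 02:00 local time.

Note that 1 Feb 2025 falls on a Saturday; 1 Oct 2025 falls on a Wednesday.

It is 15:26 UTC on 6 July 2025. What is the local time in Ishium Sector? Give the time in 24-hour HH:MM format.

12:56

1 February 2025 is a Saturday, so the first Saturday is February 1 and the fourth is February 22.
1 October 2025 is a Wednesday, so the first Sunday is October 5 and the fourth is October 26.
At the standard offset (UTC−03:30), 15:26 UTC − 3h30m = 11:56 Ishium Sector standard time.
The standard-time date in Ishium Sector, 6 July 2025, falls between 22 February and 26 October, so daylight saving is in effect and Ishium Sector is at UTC−02:30.
15:26 UTC − 2h30m = 12:56 local.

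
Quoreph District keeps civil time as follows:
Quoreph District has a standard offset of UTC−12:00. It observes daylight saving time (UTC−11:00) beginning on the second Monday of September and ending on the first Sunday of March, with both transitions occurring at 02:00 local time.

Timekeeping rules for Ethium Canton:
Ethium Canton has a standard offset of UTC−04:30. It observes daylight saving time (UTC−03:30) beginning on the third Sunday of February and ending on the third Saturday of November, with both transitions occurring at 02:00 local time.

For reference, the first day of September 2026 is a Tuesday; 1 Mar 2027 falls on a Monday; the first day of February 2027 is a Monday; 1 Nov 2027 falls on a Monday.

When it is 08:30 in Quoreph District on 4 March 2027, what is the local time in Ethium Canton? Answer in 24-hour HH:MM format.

16:00

1 September 2026 is a Tuesday, so the first Monday is September 7 and the second is September 14.
1 March 2027 is a Monday, so the first Sunday is March 7.
4 March 2027 falls between 14 September 2026 and 7 March 2027, so daylight saving is in effect and Quoreph District is at UTC−11:00.
08:30 Quoreph District + 11h = 19:30 UTC.
1 February 2027 is a Monday, so the first Sunday is February 7 and the third is February 21.
1 November 2027 is a Monday, so the first Saturday is November 6 and the third is November 20.
At the standard offset (UTC−04:30), 19:30 UTC − 4h30m = 15:00 Ethium Canton standard time.
The standard-time date in Ethium Canton, 4 March 2027, falls between 21 February and 20 November, so daylight saving is in effect and Ethium Canton is at UTC−03:30.
19:30 UTC − 3h30m = 16:00 Ethium Canton.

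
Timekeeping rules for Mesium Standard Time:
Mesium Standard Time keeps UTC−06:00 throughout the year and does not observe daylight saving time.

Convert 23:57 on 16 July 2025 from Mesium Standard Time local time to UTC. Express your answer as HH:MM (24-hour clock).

05:57

Mesium Standard Time stays on UTC−06:00 all year.
23:57 local + 6h = 05:57 UTC (rolling into the next day, 17 July 2025).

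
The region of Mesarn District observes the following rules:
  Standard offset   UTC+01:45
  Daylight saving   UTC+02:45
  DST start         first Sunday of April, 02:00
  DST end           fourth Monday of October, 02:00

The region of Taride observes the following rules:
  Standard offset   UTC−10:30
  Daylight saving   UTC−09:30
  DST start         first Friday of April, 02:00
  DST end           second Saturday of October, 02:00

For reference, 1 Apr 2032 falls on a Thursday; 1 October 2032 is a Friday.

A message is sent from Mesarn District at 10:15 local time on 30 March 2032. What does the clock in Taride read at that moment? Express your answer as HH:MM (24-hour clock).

22:00

1 April 2032 is a Thursday, so the first Sunday is April 4.
1 October 2032 is a Friday, so the first Monday is October 4 and the fourth is October 25.
30 March 2032 does not fall between 4 April and 25 October, so daylight saving is not in effect and Mesarn District is at UTC+01:45.
10:15 Mesarn District − 1h45m = 08:30 UTC.
1 April 2032 is a Thursday, so the first Friday is April 2.
1 October 2032 is a Friday, so the first Saturday is October 2 and the second is October 9.
At the standard offset (UTC−10:30), 08:30 UTC − 10h30m = 22:00 Taride standard time (rolling into the previous day, 29 March 2032).
The standard-time date in Taride, 29 March 2032, is outside the daylight-saving period (2 April – 9 October), so Taride is on standard time, UTC−10:30.
08:30 UTC − 10h30m = 22:00 Taride (rolling into the previous day, 29 March 2032).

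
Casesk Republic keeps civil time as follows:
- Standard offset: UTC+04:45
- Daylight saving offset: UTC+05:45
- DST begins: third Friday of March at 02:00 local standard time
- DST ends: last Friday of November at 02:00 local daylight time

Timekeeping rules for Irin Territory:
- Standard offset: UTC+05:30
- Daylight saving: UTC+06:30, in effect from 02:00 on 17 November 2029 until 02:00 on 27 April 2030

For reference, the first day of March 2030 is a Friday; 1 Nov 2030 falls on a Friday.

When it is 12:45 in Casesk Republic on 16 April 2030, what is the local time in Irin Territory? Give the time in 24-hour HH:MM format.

1 March 2030 is a Friday, so the first Friday is March 1 and the third is March 15.
1 November 2030 is a Friday, so Fridays fall on 1, 8, 15, 22, 29; the last is November 29.
Daylight saving runs 15 March – 29 November; 16 April 2030 is inside that window, so Casesk Republic is at UTC+05:45.
12:45 Casesk Republic − 5h45m = 07:00 UTC.
At the standard offset (UTC+05:30), 07:00 UTC + 5h30m = 12:30 Irin Territory standard time.
The standard-time date in Irin Territory, 16 April 2030, falls between 17 November 2029 and 27 April 2030, so daylight saving is in effect and Irin Territory is at UTC+06:30.
07:00 UTC + 6h30m = 13:30 Irin Territory.

13:30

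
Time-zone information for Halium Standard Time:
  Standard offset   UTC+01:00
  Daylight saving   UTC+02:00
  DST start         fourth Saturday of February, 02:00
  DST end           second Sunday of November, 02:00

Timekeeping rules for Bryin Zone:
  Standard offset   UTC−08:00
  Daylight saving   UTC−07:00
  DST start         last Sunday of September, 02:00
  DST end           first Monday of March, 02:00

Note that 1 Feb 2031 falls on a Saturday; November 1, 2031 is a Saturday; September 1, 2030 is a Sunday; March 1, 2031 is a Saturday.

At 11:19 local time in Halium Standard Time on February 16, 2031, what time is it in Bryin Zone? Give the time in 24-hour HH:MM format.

1 February 2031 is a Saturday, so the first Saturday is February 1 and the fourth is February 22.
1 November 2031 is a Saturday, so the first Sunday is November 2 and the second is November 9.
February 16, 2031 is outside the daylight-saving period (22 February – 9 November), so Halium Standard Time is on standard time, UTC+01:00.
11:19 Halium Standard Time − 1h = 10:19 UTC.
1 September 2030 is a Sunday, so Sundays fall on 1, 8, 15, 22, 29; the last is September 29.
1 March 2031 is a Saturday, so the first Monday is March 3.
At the standard offset (UTC−08:00), 10:19 UTC − 8h = 02:19 Bryin Zone standard time.
The standard-time date in Bryin Zone, February 16, 2031, falls between 29 September 2030 and 3 March 2031, so daylight saving is in effect and Bryin Zone is at UTC−07:00.
10:19 UTC − 7h = 03:19 Bryin Zone.

03:19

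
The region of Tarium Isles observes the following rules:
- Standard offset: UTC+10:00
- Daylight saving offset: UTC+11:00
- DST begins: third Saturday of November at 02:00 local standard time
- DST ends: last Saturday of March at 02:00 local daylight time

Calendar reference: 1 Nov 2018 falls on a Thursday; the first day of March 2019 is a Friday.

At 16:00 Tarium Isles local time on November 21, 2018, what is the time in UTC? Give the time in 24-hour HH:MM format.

05:00

1 November 2018 is a Thursday, so the first Saturday is November 3 and the third is November 17.
1 March 2019 is a Friday, so Saturdays fall on 2, 9, 16, 23, 30; the last is March 30.
Daylight saving runs 17 November 2018 – 30 March 2019; November 21, 2018 is inside that window, so Tarium Isles is at UTC+11:00.
16:00 local − 11h = 05:00 UTC.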